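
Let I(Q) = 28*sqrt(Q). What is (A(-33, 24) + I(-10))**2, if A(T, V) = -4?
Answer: -7824 - 224*I*sqrt(10) ≈ -7824.0 - 708.35*I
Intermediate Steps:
(A(-33, 24) + I(-10))**2 = (-4 + 28*sqrt(-10))**2 = (-4 + 28*(I*sqrt(10)))**2 = (-4 + 28*I*sqrt(10))**2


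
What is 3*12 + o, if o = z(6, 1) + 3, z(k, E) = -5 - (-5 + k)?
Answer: 33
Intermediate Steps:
z(k, E) = -k (z(k, E) = -5 + (5 - k) = -k)
o = -3 (o = -1*6 + 3 = -6 + 3 = -3)
3*12 + o = 3*12 - 3 = 36 - 3 = 33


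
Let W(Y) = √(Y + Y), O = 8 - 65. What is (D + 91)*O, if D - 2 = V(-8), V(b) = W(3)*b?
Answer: -5301 + 456*√6 ≈ -4184.0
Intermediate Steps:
O = -57
W(Y) = √2*√Y (W(Y) = √(2*Y) = √2*√Y)
V(b) = b*√6 (V(b) = (√2*√3)*b = √6*b = b*√6)
D = 2 - 8*√6 ≈ -17.596
(D + 91)*O = ((2 - 8*√6) + 91)*(-57) = (93 - 8*√6)*(-57) = -5301 + 456*√6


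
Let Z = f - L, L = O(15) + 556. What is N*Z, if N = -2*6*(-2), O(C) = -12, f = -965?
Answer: -36216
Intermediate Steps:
L = 544 (L = -12 + 556 = 544)
Z = -1509 (Z = -965 - 1*544 = -965 - 544 = -1509)
N = 24 (N = -12*(-2) = 24)
N*Z = 24*(-1509) = -36216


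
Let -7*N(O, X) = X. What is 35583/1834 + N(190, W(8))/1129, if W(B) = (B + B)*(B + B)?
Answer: 40106135/2070586 ≈ 19.369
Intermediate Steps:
W(B) = 4*B² (W(B) = (2*B)*(2*B) = 4*B²)
N(O, X) = -X/7
35583/1834 + N(190, W(8))/1129 = 35583/1834 - 4*8²/7/1129 = 35583*(1/1834) - 4*64/7*(1/1129) = 35583/1834 - ⅐*256*(1/1129) = 35583/1834 - 256/7*1/1129 = 35583/1834 - 256/7903 = 40106135/2070586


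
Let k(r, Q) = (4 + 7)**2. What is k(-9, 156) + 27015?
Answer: 27136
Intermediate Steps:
k(r, Q) = 121 (k(r, Q) = 11**2 = 121)
k(-9, 156) + 27015 = 121 + 27015 = 27136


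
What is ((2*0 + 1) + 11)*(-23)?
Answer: -276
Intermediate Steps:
((2*0 + 1) + 11)*(-23) = ((0 + 1) + 11)*(-23) = (1 + 11)*(-23) = 12*(-23) = -276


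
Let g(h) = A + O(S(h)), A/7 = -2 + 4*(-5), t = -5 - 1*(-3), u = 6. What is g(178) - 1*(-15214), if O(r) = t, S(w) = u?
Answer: 15058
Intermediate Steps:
t = -2 (t = -5 + 3 = -2)
A = -154 (A = 7*(-2 + 4*(-5)) = 7*(-2 - 20) = 7*(-22) = -154)
S(w) = 6
O(r) = -2
g(h) = -156 (g(h) = -154 - 2 = -156)
g(178) - 1*(-15214) = -156 - 1*(-15214) = -156 + 15214 = 15058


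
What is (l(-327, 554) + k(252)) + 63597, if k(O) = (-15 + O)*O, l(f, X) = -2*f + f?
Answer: 123648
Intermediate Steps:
l(f, X) = -f
k(O) = O*(-15 + O)
(l(-327, 554) + k(252)) + 63597 = (-1*(-327) + 252*(-15 + 252)) + 63597 = (327 + 252*237) + 63597 = (327 + 59724) + 63597 = 60051 + 63597 = 123648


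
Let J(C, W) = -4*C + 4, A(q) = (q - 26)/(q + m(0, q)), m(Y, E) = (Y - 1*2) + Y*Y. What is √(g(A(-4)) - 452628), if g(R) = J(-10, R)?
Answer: 2*I*√113146 ≈ 672.74*I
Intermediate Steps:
m(Y, E) = -2 + Y + Y² (m(Y, E) = (Y - 2) + Y² = (-2 + Y) + Y² = -2 + Y + Y²)
A(q) = (-26 + q)/(-2 + q) (A(q) = (q - 26)/(q + (-2 + 0 + 0²)) = (-26 + q)/(q + (-2 + 0 + 0)) = (-26 + q)/(q - 2) = (-26 + q)/(-2 + q))
J(C, W) = 4 - 4*C
g(R) = 44 (g(R) = 4 - 4*(-10) = 4 + 40 = 44)
√(g(A(-4)) - 452628) = √(44 - 452628) = √(-452584) = 2*I*√113146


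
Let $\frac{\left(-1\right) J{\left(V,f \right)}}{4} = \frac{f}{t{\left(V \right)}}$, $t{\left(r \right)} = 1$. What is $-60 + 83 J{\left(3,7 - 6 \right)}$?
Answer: $-392$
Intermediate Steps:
$J{\left(V,f \right)} = - 4 f$ ($J{\left(V,f \right)} = - 4 \frac{f}{1} = - 4 f 1 = - 4 f$)
$-60 + 83 J{\left(3,7 - 6 \right)} = -60 + 83 \left(- 4 \left(7 - 6\right)\right) = -60 + 83 \left(\left(-4\right) 1\right) = -60 + 83 \left(-4\right) = -60 - 332 = -392$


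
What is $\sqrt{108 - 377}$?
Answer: $i \sqrt{269} \approx 16.401 i$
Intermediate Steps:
$\sqrt{108 - 377} = \sqrt{-269} = i \sqrt{269}$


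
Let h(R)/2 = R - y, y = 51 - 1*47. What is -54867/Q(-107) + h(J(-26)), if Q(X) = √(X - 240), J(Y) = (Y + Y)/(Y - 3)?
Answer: -128/29 + 54867*I*√347/347 ≈ -4.4138 + 2945.4*I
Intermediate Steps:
J(Y) = 2*Y/(-3 + Y) (J(Y) = (2*Y)/(-3 + Y) = 2*Y/(-3 + Y))
y = 4 (y = 51 - 47 = 4)
Q(X) = √(-240 + X)
h(R) = -8 + 2*R (h(R) = 2*(R - 1*4) = 2*(R - 4) = 2*(-4 + R) = -8 + 2*R)
-54867/Q(-107) + h(J(-26)) = -54867/√(-240 - 107) + (-8 + 2*(2*(-26)/(-3 - 26))) = -54867*(-I*√347/347) + (-8 + 2*(2*(-26)/(-29))) = -54867*(-I*√347/347) + (-8 + 2*(2*(-26)*(-1/29))) = -(-54867)*I*√347/347 + (-8 + 2*(52/29)) = 54867*I*√347/347 + (-8 + 104/29) = 54867*I*√347/347 - 128/29 = -128/29 + 54867*I*√347/347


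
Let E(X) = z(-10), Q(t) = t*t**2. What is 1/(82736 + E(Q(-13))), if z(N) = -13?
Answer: 1/82723 ≈ 1.2089e-5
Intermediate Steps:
Q(t) = t**3
E(X) = -13
1/(82736 + E(Q(-13))) = 1/(82736 - 13) = 1/82723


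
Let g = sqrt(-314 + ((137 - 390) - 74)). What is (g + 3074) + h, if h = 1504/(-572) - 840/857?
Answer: 376279422/122551 + I*sqrt(641) ≈ 3070.4 + 25.318*I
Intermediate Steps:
h = -442352/122551 (h = 1504*(-1/572) - 840*1/857 = -376/143 - 840/857 = -442352/122551 ≈ -3.6095)
g = I*sqrt(641) (g = sqrt(-314 + (-253 - 74)) = sqrt(-314 - 327) = sqrt(-641) = I*sqrt(641) ≈ 25.318*I)
(g + 3074) + h = (I*sqrt(641) + 3074) - 442352/122551 = (3074 + I*sqrt(641)) - 442352/122551 = 376279422/122551 + I*sqrt(641)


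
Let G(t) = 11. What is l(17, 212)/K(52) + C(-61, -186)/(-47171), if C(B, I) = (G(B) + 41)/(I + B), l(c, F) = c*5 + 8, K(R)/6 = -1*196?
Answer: -27782151/351329608 ≈ -0.079077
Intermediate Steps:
K(R) = -1176 (K(R) = 6*(-1*196) = 6*(-196) = -1176)
l(c, F) = 8 + 5*c (l(c, F) = 5*c + 8 = 8 + 5*c)
C(B, I) = 52/(B + I) (C(B, I) = (11 + 41)/(I + B) = 52/(B + I))
l(17, 212)/K(52) + C(-61, -186)/(-47171) = (8 + 5*17)/(-1176) + (52/(-61 - 186))/(-47171) = (8 + 85)*(-1/1176) + (52/(-247))*(-1/47171) = 93*(-1/1176) + (52*(-1/247))*(-1/47171) = -31/392 - 4/19*(-1/47171) = -31/392 + 4/896249 = -27782151/351329608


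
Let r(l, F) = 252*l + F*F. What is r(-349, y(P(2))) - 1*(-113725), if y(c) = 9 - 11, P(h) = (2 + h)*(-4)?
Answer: 25781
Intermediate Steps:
P(h) = -8 - 4*h
y(c) = -2
r(l, F) = F**2 + 252*l (r(l, F) = 252*l + F**2 = F**2 + 252*l)
r(-349, y(P(2))) - 1*(-113725) = ((-2)**2 + 252*(-349)) - 1*(-113725) = (4 - 87948) + 113725 = -87944 + 113725 = 25781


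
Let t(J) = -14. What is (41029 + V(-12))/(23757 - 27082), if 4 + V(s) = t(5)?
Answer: -41011/3325 ≈ -12.334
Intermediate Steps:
V(s) = -18 (V(s) = -4 - 14 = -18)
(41029 + V(-12))/(23757 - 27082) = (41029 - 18)/(23757 - 27082) = 41011/(-3325) = 41011*(-1/3325) = -41011/3325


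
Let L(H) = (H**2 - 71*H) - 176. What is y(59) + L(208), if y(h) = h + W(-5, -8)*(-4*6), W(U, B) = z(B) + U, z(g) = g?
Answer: 28691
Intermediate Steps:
L(H) = -176 + H**2 - 71*H
W(U, B) = B + U
y(h) = 312 + h (y(h) = h + (-8 - 5)*(-4*6) = h - 13*(-24) = h + 312 = 312 + h)
y(59) + L(208) = (312 + 59) + (-176 + 208**2 - 71*208) = 371 + (-176 + 43264 - 14768) = 371 + 28320 = 28691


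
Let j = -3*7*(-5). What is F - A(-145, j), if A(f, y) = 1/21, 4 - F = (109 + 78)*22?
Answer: -86311/21 ≈ -4110.0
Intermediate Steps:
j = 105 (j = -21*(-5) = 105)
F = -4110 (F = 4 - (109 + 78)*22 = 4 - 187*22 = 4 - 1*4114 = 4 - 4114 = -4110)
A(f, y) = 1/21
F - A(-145, j) = -4110 - 1*1/21 = -4110 - 1/21 = -86311/21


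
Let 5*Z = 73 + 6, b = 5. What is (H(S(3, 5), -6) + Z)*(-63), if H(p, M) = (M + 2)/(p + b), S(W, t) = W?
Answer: -9639/10 ≈ -963.90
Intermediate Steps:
H(p, M) = (2 + M)/(5 + p) (H(p, M) = (M + 2)/(p + 5) = (2 + M)/(5 + p))
Z = 79/5 (Z = (73 + 6)/5 = (⅕)*79 = 79/5 ≈ 15.800)
(H(S(3, 5), -6) + Z)*(-63) = ((2 - 6)/(5 + 3) + 79/5)*(-63) = (-4/8 + 79/5)*(-63) = ((⅛)*(-4) + 79/5)*(-63) = (-½ + 79/5)*(-63) = (153/10)*(-63) = -9639/10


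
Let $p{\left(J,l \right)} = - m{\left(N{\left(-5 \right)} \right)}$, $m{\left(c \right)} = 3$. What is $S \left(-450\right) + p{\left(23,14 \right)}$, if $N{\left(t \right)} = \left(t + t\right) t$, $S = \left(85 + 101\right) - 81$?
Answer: $-47253$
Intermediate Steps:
$S = 105$ ($S = 186 - 81 = 105$)
$N{\left(t \right)} = 2 t^{2}$ ($N{\left(t \right)} = 2 t t = 2 t^{2}$)
$p{\left(J,l \right)} = -3$ ($p{\left(J,l \right)} = \left(-1\right) 3 = -3$)
$S \left(-450\right) + p{\left(23,14 \right)} = 105 \left(-450\right) - 3 = -47250 - 3 = -47253$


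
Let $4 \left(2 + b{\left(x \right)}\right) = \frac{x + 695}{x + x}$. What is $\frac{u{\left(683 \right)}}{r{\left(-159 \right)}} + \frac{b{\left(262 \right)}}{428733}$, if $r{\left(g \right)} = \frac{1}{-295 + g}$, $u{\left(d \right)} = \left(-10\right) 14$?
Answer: $\frac{57116564826845}{898624368} \approx 63560.0$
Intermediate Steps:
$b{\left(x \right)} = -2 + \frac{695 + x}{8 x}$ ($b{\left(x \right)} = -2 + \frac{\left(x + 695\right) \frac{1}{x + x}}{4} = -2 + \frac{\left(695 + x\right) \frac{1}{2 x}}{4} = -2 + \frac{\frac{1}{2} \frac{1}{x} \left(695 + x\right)}{4} = -2 + \frac{695 + x}{8 x}$)
$u{\left(d \right)} = -140$
$\frac{u{\left(683 \right)}}{r{\left(-159 \right)}} + \frac{b{\left(262 \right)}}{428733} = - \frac{140}{\frac{1}{-295 - 159}} + \frac{\frac{5}{8} \cdot \frac{1}{262} \left(139 - 786\right)}{428733} = - \frac{140}{\frac{1}{-454}} + \frac{5}{8} \cdot \frac{1}{262} \left(139 - 786\right) \frac{1}{428733} = - \frac{140}{- \frac{1}{454}} + \frac{5}{8} \cdot \frac{1}{262} \left(-647\right) \frac{1}{428733} = \left(-140\right) \left(-454\right) - \frac{3235}{898624368} = 63560 - \frac{3235}{898624368} = \frac{57116564826845}{898624368}$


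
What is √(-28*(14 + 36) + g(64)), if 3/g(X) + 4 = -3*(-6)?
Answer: I*√274358/14 ≈ 37.414*I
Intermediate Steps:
g(X) = 3/14 (g(X) = 3/(-4 - 3*(-6)) = 3/(-4 + 18) = 3/14)
√(-28*(14 + 36) + g(64)) = √(-28*(14 + 36) + 3/14) = √(-28*50 + 3/14) = √(-1400 + 3/14) = √(-19597/14) = I*√274358/14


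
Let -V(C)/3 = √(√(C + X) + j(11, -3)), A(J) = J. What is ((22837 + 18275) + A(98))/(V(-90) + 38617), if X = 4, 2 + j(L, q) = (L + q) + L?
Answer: 41210/(38617 - 3*√(17 + I*√86)) ≈ 1.0675 + 9.0208e-5*I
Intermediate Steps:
j(L, q) = -2 + q + 2*L (j(L, q) = -2 + ((L + q) + L) = -2 + (q + 2*L) = -2 + q + 2*L)
V(C) = -3*√(17 + √(4 + C)) (V(C) = -3*√(√(C + 4) + (-2 - 3 + 2*11)) = -3*√(√(4 + C) + (-2 - 3 + 22)) = -3*√(√(4 + C) + 17) = -3*√(17 + √(4 + C)))
((22837 + 18275) + A(98))/(V(-90) + 38617) = ((22837 + 18275) + 98)/(-3*√(17 + √(4 - 90)) + 38617) = (41112 + 98)/(-3*√(17 + √(-86)) + 38617) = 41210/(-3*√(17 + I*√86) + 38617) = 41210/(38617 - 3*√(17 + I*√86))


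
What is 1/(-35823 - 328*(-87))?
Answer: -1/7287 ≈ -0.00013723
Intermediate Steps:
1/(-35823 - 328*(-87)) = 1/(-35823 + 28536) = 1/(-7287) = -1/7287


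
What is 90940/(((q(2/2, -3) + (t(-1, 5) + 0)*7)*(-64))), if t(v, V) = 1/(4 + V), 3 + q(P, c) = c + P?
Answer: 204615/608 ≈ 336.54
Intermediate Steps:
q(P, c) = -3 + P + c (q(P, c) = -3 + (c + P) = -3 + (P + c) = -3 + P + c)
90940/(((q(2/2, -3) + (t(-1, 5) + 0)*7)*(-64))) = 90940/((((-3 + 2/2 - 3) + (1/(4 + 5) + 0)*7)*(-64))) = 90940/((((-3 + 2*(1/2) - 3) + (1/9 + 0)*7)*(-64))) = 90940/((((-3 + 1 - 3) + (1/9 + 0)*7)*(-64))) = 90940/(((-5 + (1/9)*7)*(-64))) = 90940/(((-5 + 7/9)*(-64))) = 90940/((-38/9*(-64))) = 90940/(2432/9) = 90940*(9/2432) = 204615/608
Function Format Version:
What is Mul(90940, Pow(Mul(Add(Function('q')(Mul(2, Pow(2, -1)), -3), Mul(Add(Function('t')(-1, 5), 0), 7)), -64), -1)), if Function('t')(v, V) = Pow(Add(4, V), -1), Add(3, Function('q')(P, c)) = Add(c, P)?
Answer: Rational(204615, 608) ≈ 336.54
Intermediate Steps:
Function('q')(P, c) = Add(-3, P, c) (Function('q')(P, c) = Add(-3, Add(c, P)) = Add(-3, Add(P, c)) = Add(-3, P, c))
Mul(90940, Pow(Mul(Add(Function('q')(Mul(2, Pow(2, -1)), -3), Mul(Add(Function('t')(-1, 5), 0), 7)), -64), -1)) = Mul(90940, Pow(Mul(Add(Add(-3, Mul(2, Pow(2, -1)), -3), Mul(Add(Pow(Add(4, 5), -1), 0), 7)), -64), -1)) = Mul(90940, Pow(Mul(Add(Add(-3, Mul(2, Rational(1, 2)), -3), Mul(Add(Pow(9, -1), 0), 7)), -64), -1)) = Mul(90940, Pow(Mul(Add(Add(-3, 1, -3), Mul(Add(Rational(1, 9), 0), 7)), -64), -1)) = Mul(90940, Pow(Mul(Add(-5, Mul(Rational(1, 9), 7)), -64), -1)) = Mul(90940, Pow(Mul(Add(-5, Rational(7, 9)), -64), -1)) = Mul(90940, Pow(Mul(Rational(-38, 9), -64), -1)) = Mul(90940, Pow(Rational(2432, 9), -1)) = Mul(90940, Rational(9, 2432)) = Rational(204615, 608)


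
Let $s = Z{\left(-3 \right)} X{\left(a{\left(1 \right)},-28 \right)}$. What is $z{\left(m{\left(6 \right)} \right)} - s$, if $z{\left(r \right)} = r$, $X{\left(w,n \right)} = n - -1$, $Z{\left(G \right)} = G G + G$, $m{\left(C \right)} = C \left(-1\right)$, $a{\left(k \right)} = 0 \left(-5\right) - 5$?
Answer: $156$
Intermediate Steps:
$a{\left(k \right)} = -5$ ($a{\left(k \right)} = 0 - 5 = -5$)
$m{\left(C \right)} = - C$
$Z{\left(G \right)} = G + G^{2}$ ($Z{\left(G \right)} = G^{2} + G = G + G^{2}$)
$X{\left(w,n \right)} = 1 + n$ ($X{\left(w,n \right)} = n + 1 = 1 + n$)
$s = -162$ ($s = - 3 \left(1 - 3\right) \left(1 - 28\right) = \left(-3\right) \left(-2\right) \left(-27\right) = 6 \left(-27\right) = -162$)
$z{\left(m{\left(6 \right)} \right)} - s = \left(-1\right) 6 - -162 = -6 + 162 = 156$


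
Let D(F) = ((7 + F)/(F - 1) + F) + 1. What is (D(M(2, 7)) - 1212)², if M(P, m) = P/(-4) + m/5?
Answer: 166177881/100 ≈ 1.6618e+6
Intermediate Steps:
M(P, m) = -P/4 + m/5 (M(P, m) = P*(-¼) + m*(⅕) = -P/4 + m/5)
D(F) = 1 + F + (7 + F)/(-1 + F) (D(F) = ((7 + F)/(-1 + F) + F) + 1 = (F + (7 + F)/(-1 + F)) + 1 = 1 + F + (7 + F)/(-1 + F))
(D(M(2, 7)) - 1212)² = ((6 + (-¼*2 + (⅕)*7) + (-¼*2 + (⅕)*7)²)/(-1 + (-¼*2 + (⅕)*7)) - 1212)² = ((6 + (-½ + 7/5) + (-½ + 7/5)²)/(-1 + (-½ + 7/5)) - 1212)² = ((6 + 9/10 + (9/10)²)/(-1 + 9/10) - 1212)² = ((6 + 9/10 + 81/100)/(-⅒) - 1212)² = (-10*771/100 - 1212)² = (-771/10 - 1212)² = (-12891/10)² = 166177881/100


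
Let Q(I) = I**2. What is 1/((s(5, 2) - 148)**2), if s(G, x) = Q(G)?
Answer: 1/15129 ≈ 6.6098e-5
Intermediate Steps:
s(G, x) = G**2
1/((s(5, 2) - 148)**2) = 1/((5**2 - 148)**2) = 1/((25 - 148)**2) = 1/((-123)**2) = 1/15129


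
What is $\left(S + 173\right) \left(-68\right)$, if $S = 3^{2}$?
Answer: $-12376$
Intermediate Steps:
$S = 9$
$\left(S + 173\right) \left(-68\right) = \left(9 + 173\right) \left(-68\right) = 182 \left(-68\right) = -12376$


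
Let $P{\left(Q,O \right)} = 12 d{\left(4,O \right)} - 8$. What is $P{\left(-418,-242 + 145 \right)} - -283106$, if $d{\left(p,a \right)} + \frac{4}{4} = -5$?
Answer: $283026$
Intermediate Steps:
$d{\left(p,a \right)} = -6$ ($d{\left(p,a \right)} = -1 - 5 = -6$)
$P{\left(Q,O \right)} = -80$ ($P{\left(Q,O \right)} = 12 \left(-6\right) - 8 = -72 - 8 = -80$)
$P{\left(-418,-242 + 145 \right)} - -283106 = -80 - -283106 = -80 + 283106 = 283026$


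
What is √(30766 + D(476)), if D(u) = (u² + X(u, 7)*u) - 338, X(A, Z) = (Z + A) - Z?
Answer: 2*√120895 ≈ 695.40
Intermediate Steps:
X(A, Z) = A (X(A, Z) = (A + Z) - Z = A)
D(u) = -338 + 2*u² (D(u) = (u² + u*u) - 338 = (u² + u²) - 338 = 2*u² - 338 = -338 + 2*u²)
√(30766 + D(476)) = √(30766 + (-338 + 2*476²)) = √(30766 + (-338 + 2*226576)) = √(30766 + (-338 + 453152)) = √(30766 + 452814) = √483580 = 2*√120895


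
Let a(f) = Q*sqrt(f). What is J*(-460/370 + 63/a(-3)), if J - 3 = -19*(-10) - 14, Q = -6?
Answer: -8234/37 + 1253*I*sqrt(3)/2 ≈ -222.54 + 1085.1*I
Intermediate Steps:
a(f) = -6*sqrt(f)
J = 179 (J = 3 + (-19*(-10) - 14) = 3 + (190 - 14) = 3 + 176 = 179)
J*(-460/370 + 63/a(-3)) = 179*(-460/370 + 63/((-6*I*sqrt(3)))) = 179*(-460*1/370 + 63/((-6*I*sqrt(3)))) = 179*(-46/37 + 63/((-6*I*sqrt(3)))) = 179*(-46/37 + 63*(I*sqrt(3)/18)) = 179*(-46/37 + 7*I*sqrt(3)/2) = -8234/37 + 1253*I*sqrt(3)/2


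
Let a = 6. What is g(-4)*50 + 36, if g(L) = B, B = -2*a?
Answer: -564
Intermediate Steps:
B = -12 (B = -2*6 = -12)
g(L) = -12
g(-4)*50 + 36 = -12*50 + 36 = -600 + 36 = -564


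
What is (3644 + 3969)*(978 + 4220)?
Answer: 39572374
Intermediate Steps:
(3644 + 3969)*(978 + 4220) = 7613*5198 = 39572374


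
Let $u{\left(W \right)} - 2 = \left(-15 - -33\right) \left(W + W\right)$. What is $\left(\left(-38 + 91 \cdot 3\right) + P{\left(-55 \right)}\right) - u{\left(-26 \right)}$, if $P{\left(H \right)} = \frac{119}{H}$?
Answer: $\frac{64176}{55} \approx 1166.8$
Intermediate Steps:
$u{\left(W \right)} = 2 + 36 W$ ($u{\left(W \right)} = 2 + \left(-15 - -33\right) \left(W + W\right) = 2 + \left(-15 + \left(-1 + 34\right)\right) 2 W = 2 + \left(-15 + 33\right) 2 W = 2 + 18 \cdot 2 W = 2 + 36 W$)
$\left(\left(-38 + 91 \cdot 3\right) + P{\left(-55 \right)}\right) - u{\left(-26 \right)} = \left(\left(-38 + 91 \cdot 3\right) + \frac{119}{-55}\right) - \left(2 + 36 \left(-26\right)\right) = \left(\left(-38 + 273\right) + 119 \left(- \frac{1}{55}\right)\right) - \left(2 - 936\right) = \left(235 - \frac{119}{55}\right) - -934 = \frac{12806}{55} + 934 = \frac{64176}{55}$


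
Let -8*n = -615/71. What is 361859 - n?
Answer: 205535297/568 ≈ 3.6186e+5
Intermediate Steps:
n = 615/568 (n = -(-615)/(8*71) = -(-615)/568 = -⅛*(-615/71) = 615/568 ≈ 1.0827)
361859 - n = 361859 - 1*615/568 = 361859 - 615/568 = 205535297/568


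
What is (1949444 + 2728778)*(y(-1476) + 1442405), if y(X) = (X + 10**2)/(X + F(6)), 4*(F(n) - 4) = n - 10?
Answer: 9939649591392902/1473 ≈ 6.7479e+12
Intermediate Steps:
F(n) = 3/2 + n/4 (F(n) = 4 + (n - 10)/4 = 4 + (-10 + n)/4 = 4 + (-5/2 + n/4) = 3/2 + n/4)
y(X) = (100 + X)/(3 + X) (y(X) = (X + 10**2)/(X + (3/2 + (1/4)*6)) = (X + 100)/(X + (3/2 + 3/2)) = (100 + X)/(X + 3) = (100 + X)/(3 + X))
(1949444 + 2728778)*(y(-1476) + 1442405) = (1949444 + 2728778)*((100 - 1476)/(3 - 1476) + 1442405) = 4678222*(-1376/(-1473) + 1442405) = 4678222*(-1/1473*(-1376) + 1442405) = 4678222*(1376/1473 + 1442405) = 4678222*(2124663941/1473) = 9939649591392902/1473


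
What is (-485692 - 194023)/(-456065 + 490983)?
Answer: -679715/34918 ≈ -19.466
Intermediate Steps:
(-485692 - 194023)/(-456065 + 490983) = -679715/34918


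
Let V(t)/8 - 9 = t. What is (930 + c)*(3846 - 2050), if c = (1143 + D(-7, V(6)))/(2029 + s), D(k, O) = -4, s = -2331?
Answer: 251189458/151 ≈ 1.6635e+6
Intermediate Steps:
V(t) = 72 + 8*t
c = -1139/302 (c = (1143 - 4)/(2029 - 2331) = 1139/(-302) = 1139*(-1/302) = -1139/302 ≈ -3.7715)
(930 + c)*(3846 - 2050) = (930 - 1139/302)*(3846 - 2050) = (279721/302)*1796 = 251189458/151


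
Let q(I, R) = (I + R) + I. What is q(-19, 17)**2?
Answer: 441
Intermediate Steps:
q(I, R) = R + 2*I
q(-19, 17)**2 = (17 + 2*(-19))**2 = (17 - 38)**2 = (-21)**2 = 441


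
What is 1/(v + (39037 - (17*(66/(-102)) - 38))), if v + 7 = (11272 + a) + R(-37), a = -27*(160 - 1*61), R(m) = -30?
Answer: 1/47648 ≈ 2.0987e-5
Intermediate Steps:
a = -2673 (a = -27*(160 - 61) = -27*99 = -2673)
v = 8562 (v = -7 + ((11272 - 2673) - 30) = -7 + (8599 - 30) = -7 + 8569 = 8562)
1/(v + (39037 - (17*(66/(-102)) - 38))) = 1/(8562 + (39037 - (17*(66/(-102)) - 38))) = 1/(8562 + (39037 - (17*(66*(-1/102)) - 38))) = 1/(8562 + (39037 - (17*(-11/17) - 38))) = 1/(8562 + (39037 - (-11 - 38))) = 1/(8562 + (39037 - 1*(-49))) = 1/(8562 + (39037 + 49)) = 1/(8562 + 39086) = 1/47648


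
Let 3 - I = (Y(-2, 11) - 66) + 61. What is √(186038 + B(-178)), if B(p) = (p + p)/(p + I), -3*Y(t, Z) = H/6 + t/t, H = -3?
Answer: √193176780302/1019 ≈ 431.32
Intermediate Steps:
Y(t, Z) = -⅙ (Y(t, Z) = -(-3/6 + t/t)/3 = -(-3*⅙ + 1)/3 = -(-½ + 1)/3 = -⅓*½ = -⅙)
I = 49/6 (I = 3 - ((-⅙ - 66) + 61) = 3 - (-397/6 + 61) = 3 - 1*(-31/6) = 3 + 31/6 = 49/6 ≈ 8.1667)
B(p) = 2*p/(49/6 + p) (B(p) = (p + p)/(p + 49/6) = (2*p)/(49/6 + p) = 2*p/(49/6 + p))
√(186038 + B(-178)) = √(186038 + 12*(-178)/(49 + 6*(-178))) = √(186038 + 12*(-178)/(49 - 1068)) = √(186038 + 12*(-178)/(-1019)) = √(186038 + 12*(-178)*(-1/1019)) = √(186038 + 2136/1019) = √(189574858/1019) = √193176780302/1019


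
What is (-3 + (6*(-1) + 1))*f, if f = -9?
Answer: 72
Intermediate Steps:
(-3 + (6*(-1) + 1))*f = (-3 + (6*(-1) + 1))*(-9) = (-3 + (-6 + 1))*(-9) = (-3 - 5)*(-9) = -8*(-9) = 72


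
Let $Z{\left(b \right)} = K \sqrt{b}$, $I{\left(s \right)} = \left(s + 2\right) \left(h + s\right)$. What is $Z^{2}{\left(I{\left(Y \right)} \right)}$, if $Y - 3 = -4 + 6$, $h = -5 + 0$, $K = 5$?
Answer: $0$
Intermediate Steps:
$h = -5$
$Y = 5$ ($Y = 3 + \left(-4 + 6\right) = 3 + 2 = 5$)
$I{\left(s \right)} = \left(-5 + s\right) \left(2 + s\right)$ ($I{\left(s \right)} = \left(s + 2\right) \left(-5 + s\right) = \left(2 + s\right) \left(-5 + s\right) = \left(-5 + s\right) \left(2 + s\right)$)
$Z{\left(b \right)} = 5 \sqrt{b}$
$Z^{2}{\left(I{\left(Y \right)} \right)} = \left(5 \sqrt{-10 + 5^{2} - 15}\right)^{2} = \left(5 \sqrt{-10 + 25 - 15}\right)^{2} = \left(5 \sqrt{0}\right)^{2} = \left(5 \cdot 0\right)^{2} = 0^{2} = 0$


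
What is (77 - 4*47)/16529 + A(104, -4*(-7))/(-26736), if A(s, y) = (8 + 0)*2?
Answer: -202010/27619959 ≈ -0.0073139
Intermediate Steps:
A(s, y) = 16 (A(s, y) = 8*2 = 16)
(77 - 4*47)/16529 + A(104, -4*(-7))/(-26736) = (77 - 4*47)/16529 + 16/(-26736) = (77 - 188)*(1/16529) + 16*(-1/26736) = -111*1/16529 - 1/1671 = -111/16529 - 1/1671 = -202010/27619959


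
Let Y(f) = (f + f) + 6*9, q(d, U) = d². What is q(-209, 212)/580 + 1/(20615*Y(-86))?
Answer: 10625708959/141089060 ≈ 75.312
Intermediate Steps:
Y(f) = 54 + 2*f (Y(f) = 2*f + 54 = 54 + 2*f)
q(-209, 212)/580 + 1/(20615*Y(-86)) = (-209)²/580 + 1/(20615*(54 + 2*(-86))) = 43681*(1/580) + 1/(20615*(54 - 172)) = 43681/580 + (1/20615)/(-118) = 43681/580 + (1/20615)*(-1/118) = 43681/580 - 1/2432570 = 10625708959/141089060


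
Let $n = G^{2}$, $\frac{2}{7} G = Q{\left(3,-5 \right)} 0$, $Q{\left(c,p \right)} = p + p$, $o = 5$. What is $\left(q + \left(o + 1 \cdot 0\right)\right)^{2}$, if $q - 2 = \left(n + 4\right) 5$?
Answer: $729$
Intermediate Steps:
$Q{\left(c,p \right)} = 2 p$
$G = 0$ ($G = \frac{7 \cdot 2 \left(-5\right) 0}{2} = \frac{7 \left(\left(-10\right) 0\right)}{2} = \frac{7}{2} \cdot 0 = 0$)
$n = 0$ ($n = 0^{2} = 0$)
$q = 22$ ($q = 2 + \left(0 + 4\right) 5 = 2 + 4 \cdot 5 = 2 + 20 = 22$)
$\left(q + \left(o + 1 \cdot 0\right)\right)^{2} = \left(22 + \left(5 + 1 \cdot 0\right)\right)^{2} = \left(22 + \left(5 + 0\right)\right)^{2} = \left(22 + 5\right)^{2} = 27^{2} = 729$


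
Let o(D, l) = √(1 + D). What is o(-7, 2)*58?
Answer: 58*I*√6 ≈ 142.07*I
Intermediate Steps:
o(-7, 2)*58 = √(1 - 7)*58 = √(-6)*58 = (I*√6)*58 = 58*I*√6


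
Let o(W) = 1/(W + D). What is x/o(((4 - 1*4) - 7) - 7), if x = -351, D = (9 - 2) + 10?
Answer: -1053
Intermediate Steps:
D = 17 (D = 7 + 10 = 17)
o(W) = 1/(17 + W) (o(W) = 1/(W + 17) = 1/(17 + W))
x/o(((4 - 1*4) - 7) - 7) = -(3510 + 351*((4 - 1*4) - 7)) = -(3510 + 351*((4 - 4) - 7)) = -(3510 + 351*(0 - 7)) = -351/(1/(17 + (-7 - 7))) = -351/(1/(17 - 14)) = -351/(1/3) = -351/⅓ = -351*3 = -1053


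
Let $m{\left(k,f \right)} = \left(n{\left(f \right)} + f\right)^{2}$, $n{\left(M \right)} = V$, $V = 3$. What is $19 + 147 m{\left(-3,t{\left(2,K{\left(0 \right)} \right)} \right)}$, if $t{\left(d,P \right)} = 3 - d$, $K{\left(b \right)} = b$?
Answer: $2371$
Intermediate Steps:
$n{\left(M \right)} = 3$
$m{\left(k,f \right)} = \left(3 + f\right)^{2}$
$19 + 147 m{\left(-3,t{\left(2,K{\left(0 \right)} \right)} \right)} = 19 + 147 \left(3 + \left(3 - 2\right)\right)^{2} = 19 + 147 \left(3 + 1\right)^{2} = 19 + 147 \cdot 4^{2} = 19 + 147 \cdot 16 = 19 + 2352 = 2371$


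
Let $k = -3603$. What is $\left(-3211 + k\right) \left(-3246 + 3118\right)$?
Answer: $872192$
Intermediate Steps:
$\left(-3211 + k\right) \left(-3246 + 3118\right) = \left(-3211 - 3603\right) \left(-3246 + 3118\right) = \left(-6814\right) \left(-128\right) = 872192$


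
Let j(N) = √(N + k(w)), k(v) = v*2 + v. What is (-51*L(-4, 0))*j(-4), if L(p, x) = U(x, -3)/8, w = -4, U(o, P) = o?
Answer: 0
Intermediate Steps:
L(p, x) = x/8
k(v) = 3*v (k(v) = 2*v + v = 3*v)
j(N) = √(-12 + N) (j(N) = √(N + 3*(-4)) = √(N - 12) = √(-12 + N))
(-51*L(-4, 0))*j(-4) = (-51*0/8)*√(-12 - 4) = (-51*0)*√(-16) = 0*(4*I) = 0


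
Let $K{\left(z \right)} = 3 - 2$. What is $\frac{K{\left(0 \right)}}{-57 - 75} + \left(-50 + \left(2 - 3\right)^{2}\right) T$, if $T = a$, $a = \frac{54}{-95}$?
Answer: $\frac{349177}{12540} \approx 27.845$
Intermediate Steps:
$K{\left(z \right)} = 1$
$a = - \frac{54}{95}$ ($a = 54 \left(- \frac{1}{95}\right) = - \frac{54}{95} \approx -0.56842$)
$T = - \frac{54}{95} \approx -0.56842$
$\frac{K{\left(0 \right)}}{-57 - 75} + \left(-50 + \left(2 - 3\right)^{2}\right) T = 1 \frac{1}{-57 - 75} + \left(-50 + \left(2 - 3\right)^{2}\right) \left(- \frac{54}{95}\right) = 1 \frac{1}{-57 - 75} + \left(-50 + \left(-1\right)^{2}\right) \left(- \frac{54}{95}\right) = 1 \frac{1}{-132} + \left(-50 + 1\right) \left(- \frac{54}{95}\right) = 1 \left(- \frac{1}{132}\right) - - \frac{2646}{95} = - \frac{1}{132} + \frac{2646}{95} = \frac{349177}{12540}$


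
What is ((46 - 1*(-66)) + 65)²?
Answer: 31329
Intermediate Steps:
((46 - 1*(-66)) + 65)² = ((46 + 66) + 65)² = (112 + 65)² = 177² = 31329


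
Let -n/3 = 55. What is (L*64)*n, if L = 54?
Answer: -570240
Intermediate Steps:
n = -165 (n = -3*55 = -165)
(L*64)*n = (54*64)*(-165) = 3456*(-165) = -570240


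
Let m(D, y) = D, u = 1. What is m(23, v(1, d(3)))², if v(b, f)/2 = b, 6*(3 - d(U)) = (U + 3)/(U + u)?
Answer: 529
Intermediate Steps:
d(U) = 3 - (3 + U)/(6*(1 + U)) (d(U) = 3 - (U + 3)/(6*(U + 1)) = 3 - (3 + U)/(6*(1 + U)))
v(b, f) = 2*b
m(23, v(1, d(3)))² = 23² = 529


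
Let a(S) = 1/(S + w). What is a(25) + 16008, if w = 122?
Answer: 2353177/147 ≈ 16008.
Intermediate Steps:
a(S) = 1/(122 + S) (a(S) = 1/(S + 122) = 1/(122 + S))
a(25) + 16008 = 1/(122 + 25) + 16008 = 1/147 + 16008 = 2353177/147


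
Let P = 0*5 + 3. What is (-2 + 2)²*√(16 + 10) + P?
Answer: 3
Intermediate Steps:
P = 3 (P = 0 + 3 = 3)
(-2 + 2)²*√(16 + 10) + P = (-2 + 2)²*√(16 + 10) + 3 = 0²*√26 + 3 = 0*√26 + 3 = 0 + 3 = 3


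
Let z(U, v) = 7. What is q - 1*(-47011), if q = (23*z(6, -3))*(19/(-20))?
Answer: 937161/20 ≈ 46858.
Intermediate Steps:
q = -3059/20 (q = (23*7)*(19/(-20)) = 161*(19*(-1/20)) = 161*(-19/20) = -3059/20 ≈ -152.95)
q - 1*(-47011) = -3059/20 - 1*(-47011) = -3059/20 + 47011 = 937161/20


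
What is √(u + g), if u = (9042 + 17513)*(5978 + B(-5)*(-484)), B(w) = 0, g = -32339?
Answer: √158713451 ≈ 12598.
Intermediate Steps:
u = 158745790 (u = (9042 + 17513)*(5978 + 0*(-484)) = 26555*(5978 + 0) = 26555*5978 = 158745790)
√(u + g) = √(158745790 - 32339) = √158713451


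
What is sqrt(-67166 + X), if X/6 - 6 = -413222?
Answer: I*sqrt(2546462) ≈ 1595.8*I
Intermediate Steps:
X = -2479296 (X = 36 + 6*(-413222) = 36 - 2479332 = -2479296)
sqrt(-67166 + X) = sqrt(-67166 - 2479296) = sqrt(-2546462) = I*sqrt(2546462)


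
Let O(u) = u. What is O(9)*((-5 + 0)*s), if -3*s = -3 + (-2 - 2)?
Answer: -105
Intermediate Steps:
s = 7/3 (s = -(-3 + (-2 - 2))/3 = -(-3 - 4)/3 = -⅓*(-7) = 7/3 ≈ 2.3333)
O(9)*((-5 + 0)*s) = 9*((-5 + 0)*(7/3)) = 9*(-5*7/3) = 9*(-35/3) = -105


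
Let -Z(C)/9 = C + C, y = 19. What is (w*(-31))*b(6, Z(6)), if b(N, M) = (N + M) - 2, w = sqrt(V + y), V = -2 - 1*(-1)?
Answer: 9672*sqrt(2) ≈ 13678.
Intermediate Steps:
V = -1 (V = -2 + 1 = -1)
Z(C) = -18*C (Z(C) = -9*(C + C) = -18*C)
w = 3*sqrt(2) (w = sqrt(-1 + 19) = sqrt(18) = 3*sqrt(2) ≈ 4.2426)
b(N, M) = -2 + M + N (b(N, M) = (M + N) - 2 = -2 + M + N)
(w*(-31))*b(6, Z(6)) = ((3*sqrt(2))*(-31))*(-2 - 18*6 + 6) = (-93*sqrt(2))*(-2 - 108 + 6) = -93*sqrt(2)*(-104) = 9672*sqrt(2)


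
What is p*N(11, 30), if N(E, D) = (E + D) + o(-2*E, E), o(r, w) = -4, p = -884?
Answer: -32708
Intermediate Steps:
N(E, D) = -4 + D + E (N(E, D) = (E + D) - 4 = (D + E) - 4 = -4 + D + E)
p*N(11, 30) = -884*(-4 + 30 + 11) = -884*37 = -32708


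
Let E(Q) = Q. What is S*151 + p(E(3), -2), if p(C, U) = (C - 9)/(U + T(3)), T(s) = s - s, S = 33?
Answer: 4986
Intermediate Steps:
T(s) = 0
p(C, U) = (-9 + C)/U (p(C, U) = (C - 9)/(U + 0) = (-9 + C)/U)
S*151 + p(E(3), -2) = 33*151 + (-9 + 3)/(-2) = 4983 - ½*(-6) = 4983 + 3 = 4986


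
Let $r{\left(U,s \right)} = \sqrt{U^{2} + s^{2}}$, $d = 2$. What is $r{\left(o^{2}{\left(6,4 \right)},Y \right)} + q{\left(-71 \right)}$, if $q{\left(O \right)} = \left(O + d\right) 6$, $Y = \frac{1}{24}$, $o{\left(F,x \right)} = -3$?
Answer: $-414 + \frac{\sqrt{46657}}{24} \approx -405.0$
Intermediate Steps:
$Y = \frac{1}{24} \approx 0.041667$
$q{\left(O \right)} = 12 + 6 O$ ($q{\left(O \right)} = \left(O + 2\right) 6 = \left(2 + O\right) 6 = 12 + 6 O$)
$r{\left(o^{2}{\left(6,4 \right)},Y \right)} + q{\left(-71 \right)} = \sqrt{\left(\left(-3\right)^{2}\right)^{2} + \left(\frac{1}{24}\right)^{2}} + \left(12 + 6 \left(-71\right)\right) = \sqrt{9^{2} + \frac{1}{576}} + \left(12 - 426\right) = \sqrt{81 + \frac{1}{576}} - 414 = \sqrt{\frac{46657}{576}} - 414 = \frac{\sqrt{46657}}{24} - 414 = -414 + \frac{\sqrt{46657}}{24}$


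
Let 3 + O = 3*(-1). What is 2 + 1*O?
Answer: -4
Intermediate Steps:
O = -6 (O = -3 + 3*(-1) = -3 - 3 = -6)
2 + 1*O = 2 + 1*(-6) = 2 - 6 = -4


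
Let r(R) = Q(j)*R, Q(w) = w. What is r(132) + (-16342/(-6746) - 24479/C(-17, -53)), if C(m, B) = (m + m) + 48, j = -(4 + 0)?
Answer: -15340927/6746 ≈ -2274.1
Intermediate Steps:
j = -4 (j = -1*4 = -4)
C(m, B) = 48 + 2*m (C(m, B) = 2*m + 48 = 48 + 2*m)
r(R) = -4*R
r(132) + (-16342/(-6746) - 24479/C(-17, -53)) = -4*132 + (-16342/(-6746) - 24479/(48 + 2*(-17))) = -528 + (-16342*(-1/6746) - 24479/(48 - 34)) = -528 + (8171/3373 - 24479/14) = -528 + (8171/3373 - 24479*1/14) = -528 + (8171/3373 - 3497/2) = -528 - 11779039/6746 = -15340927/6746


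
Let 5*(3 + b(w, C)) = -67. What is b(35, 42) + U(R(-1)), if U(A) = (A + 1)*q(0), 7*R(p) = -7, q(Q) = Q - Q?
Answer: -82/5 ≈ -16.400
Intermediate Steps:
q(Q) = 0
R(p) = -1 (R(p) = (⅐)*(-7) = -1)
b(w, C) = -82/5 (b(w, C) = -3 + (⅕)*(-67) = -3 - 67/5 = -82/5)
U(A) = 0 (U(A) = (A + 1)*0 = (1 + A)*0 = 0)
b(35, 42) + U(R(-1)) = -82/5 + 0 = -82/5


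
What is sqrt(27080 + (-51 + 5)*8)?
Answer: 6*sqrt(742) ≈ 163.44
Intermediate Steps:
sqrt(27080 + (-51 + 5)*8) = sqrt(27080 - 46*8) = sqrt(27080 - 368) = sqrt(26712) = 6*sqrt(742)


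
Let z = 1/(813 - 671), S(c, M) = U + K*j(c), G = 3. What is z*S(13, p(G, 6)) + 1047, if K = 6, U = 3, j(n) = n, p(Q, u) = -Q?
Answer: 148755/142 ≈ 1047.6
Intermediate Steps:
S(c, M) = 3 + 6*c
z = 1/142 ≈ 0.0070423
z*S(13, p(G, 6)) + 1047 = (3 + 6*13)/142 + 1047 = (3 + 78)/142 + 1047 = (1/142)*81 + 1047 = 81/142 + 1047 = 148755/142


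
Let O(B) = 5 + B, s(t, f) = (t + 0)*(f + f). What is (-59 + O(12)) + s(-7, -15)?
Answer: 168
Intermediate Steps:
s(t, f) = 2*f*t (s(t, f) = t*(2*f) = 2*f*t)
(-59 + O(12)) + s(-7, -15) = (-59 + (5 + 12)) + 2*(-15)*(-7) = (-59 + 17) + 210 = -42 + 210 = 168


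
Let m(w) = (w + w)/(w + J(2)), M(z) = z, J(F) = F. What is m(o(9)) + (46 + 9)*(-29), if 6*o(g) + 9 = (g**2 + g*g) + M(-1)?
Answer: -65319/41 ≈ -1593.1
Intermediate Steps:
o(g) = -5/3 + g**2/3 (o(g) = -3/2 + ((g**2 + g*g) - 1)/6 = -3/2 + ((g**2 + g**2) - 1)/6 = -3/2 + (2*g**2 - 1)/6 = -3/2 + (-1 + 2*g**2)/6 = -3/2 + (-1/6 + g**2/3) = -5/3 + g**2/3)
m(w) = 2*w/(2 + w) (m(w) = (w + w)/(w + 2) = (2*w)/(2 + w) = 2*w/(2 + w))
m(o(9)) + (46 + 9)*(-29) = 2*(-5/3 + (1/3)*9**2)/(2 + (-5/3 + (1/3)*9**2)) + (46 + 9)*(-29) = 2*(-5/3 + (1/3)*81)/(2 + (-5/3 + (1/3)*81)) + 55*(-29) = 2*(-5/3 + 27)/(2 + (-5/3 + 27)) - 1595 = 2*(76/3)/(2 + 76/3) - 1595 = 2*(76/3)/(82/3) - 1595 = 2*(76/3)*(3/82) - 1595 = 76/41 - 1595 = -65319/41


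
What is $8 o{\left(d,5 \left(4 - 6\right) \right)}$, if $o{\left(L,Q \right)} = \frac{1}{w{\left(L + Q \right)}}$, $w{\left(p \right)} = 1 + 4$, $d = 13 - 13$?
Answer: $\frac{8}{5} \approx 1.6$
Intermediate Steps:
$d = 0$
$w{\left(p \right)} = 5$
$o{\left(L,Q \right)} = \frac{1}{5}$
$8 o{\left(d,5 \left(4 - 6\right) \right)} = 8 \cdot \frac{1}{5} = \frac{8}{5}$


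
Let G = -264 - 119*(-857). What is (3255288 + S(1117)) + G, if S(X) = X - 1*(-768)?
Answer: 3358892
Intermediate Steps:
S(X) = 768 + X (S(X) = X + 768 = 768 + X)
G = 101719 (G = -264 + 101983 = 101719)
(3255288 + S(1117)) + G = (3255288 + (768 + 1117)) + 101719 = (3255288 + 1885) + 101719 = 3257173 + 101719 = 3358892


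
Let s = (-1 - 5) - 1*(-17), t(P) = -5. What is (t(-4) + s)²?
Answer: 36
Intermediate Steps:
s = 11 (s = -6 + 17 = 11)
(t(-4) + s)² = (-5 + 11)² = 6² = 36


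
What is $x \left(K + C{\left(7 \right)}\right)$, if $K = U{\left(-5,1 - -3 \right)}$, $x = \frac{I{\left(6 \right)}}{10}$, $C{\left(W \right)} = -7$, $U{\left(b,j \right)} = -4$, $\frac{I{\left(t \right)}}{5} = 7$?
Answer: $- \frac{77}{2} \approx -38.5$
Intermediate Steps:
$I{\left(t \right)} = 35$ ($I{\left(t \right)} = 5 \cdot 7 = 35$)
$x = \frac{7}{2}$ ($x = \frac{35}{10} = 35 \cdot \frac{1}{10} = \frac{7}{2} \approx 3.5$)
$K = -4$
$x \left(K + C{\left(7 \right)}\right) = \frac{7 \left(-4 - 7\right)}{2} = \frac{7}{2} \left(-11\right) = - \frac{77}{2}$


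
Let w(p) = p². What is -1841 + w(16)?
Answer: -1585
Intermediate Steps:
-1841 + w(16) = -1841 + 16² = -1841 + 256 = -1585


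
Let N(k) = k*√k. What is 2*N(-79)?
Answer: -158*I*√79 ≈ -1404.3*I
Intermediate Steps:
N(k) = k^(3/2)
2*N(-79) = 2*(-79)^(3/2) = 2*(-79*I*√79) = -158*I*√79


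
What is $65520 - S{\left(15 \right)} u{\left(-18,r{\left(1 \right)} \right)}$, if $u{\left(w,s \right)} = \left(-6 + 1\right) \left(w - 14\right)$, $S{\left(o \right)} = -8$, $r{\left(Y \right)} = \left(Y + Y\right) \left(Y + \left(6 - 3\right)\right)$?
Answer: $66800$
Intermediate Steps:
$r{\left(Y \right)} = 2 Y \left(3 + Y\right)$ ($r{\left(Y \right)} = 2 Y \left(Y + \left(6 - 3\right)\right) = 2 Y \left(Y + 3\right) = 2 Y \left(3 + Y\right)$)
$u{\left(w,s \right)} = 70 - 5 w$ ($u{\left(w,s \right)} = - 5 \left(-14 + w\right) = 70 - 5 w$)
$65520 - S{\left(15 \right)} u{\left(-18,r{\left(1 \right)} \right)} = 65520 - - 8 \left(70 - -90\right) = 65520 - - 8 \left(70 + 90\right) = 65520 - \left(-8\right) 160 = 65520 - -1280 = 65520 + 1280 = 66800$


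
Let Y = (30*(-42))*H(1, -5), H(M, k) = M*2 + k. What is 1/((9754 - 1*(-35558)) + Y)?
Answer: 1/49092 ≈ 2.0370e-5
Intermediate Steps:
H(M, k) = k + 2*M (H(M, k) = 2*M + k = k + 2*M)
Y = 3780 (Y = (30*(-42))*(-5 + 2*1) = -1260*(-5 + 2) = -1260*(-3) = 3780)
1/((9754 - 1*(-35558)) + Y) = 1/((9754 - 1*(-35558)) + 3780) = 1/((9754 + 35558) + 3780) = 1/(45312 + 3780) = 1/49092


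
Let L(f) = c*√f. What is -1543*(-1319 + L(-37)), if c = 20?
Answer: 2035217 - 30860*I*√37 ≈ 2.0352e+6 - 1.8771e+5*I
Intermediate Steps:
L(f) = 20*√f
-1543*(-1319 + L(-37)) = -1543*(-1319 + 20*√(-37)) = -1543*(-1319 + 20*(I*√37)) = -1543*(-1319 + 20*I*√37) = 2035217 - 30860*I*√37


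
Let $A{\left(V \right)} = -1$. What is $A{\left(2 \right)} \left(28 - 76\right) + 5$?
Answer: $53$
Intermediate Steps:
$A{\left(2 \right)} \left(28 - 76\right) + 5 = - (28 - 76) + 5 = \left(-1\right) \left(-48\right) + 5 = 48 + 5 = 53$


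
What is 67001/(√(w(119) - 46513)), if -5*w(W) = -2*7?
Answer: -6091*I*√1595/783 ≈ -310.68*I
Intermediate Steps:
w(W) = 14/5 (w(W) = -(-2)*7/5 = -⅕*(-14) = 14/5)
67001/(√(w(119) - 46513)) = 67001/(√(14/5 - 46513)) = 67001/(√(-232551/5)) = 67001/((27*I*√1595/5)) = 67001*(-I*√1595/8613) = -6091*I*√1595/783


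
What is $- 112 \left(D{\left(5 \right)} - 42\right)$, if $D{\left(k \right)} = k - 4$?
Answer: $4592$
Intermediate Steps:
$D{\left(k \right)} = -4 + k$ ($D{\left(k \right)} = k - 4 = -4 + k$)
$- 112 \left(D{\left(5 \right)} - 42\right) = - 112 \left(\left(-4 + 5\right) - 42\right) = - 112 \left(1 - 42\right) = \left(-112\right) \left(-41\right) = 4592$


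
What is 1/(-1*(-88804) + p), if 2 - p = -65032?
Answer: 1/153838 ≈ 6.5003e-6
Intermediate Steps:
p = 65034 (p = 2 - 1*(-65032) = 2 + 65032 = 65034)
1/(-1*(-88804) + p) = 1/(-1*(-88804) + 65034) = 1/(88804 + 65034) = 1/153838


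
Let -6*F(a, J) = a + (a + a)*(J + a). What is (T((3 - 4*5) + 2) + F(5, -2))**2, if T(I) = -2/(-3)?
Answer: 961/36 ≈ 26.694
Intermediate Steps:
T(I) = 2/3 (T(I) = -2*(-1/3) = 2/3)
F(a, J) = -a/6 - a*(J + a)/3 (F(a, J) = -(a + (a + a)*(J + a))/6 = -(a + (2*a)*(J + a))/6 = -(a + 2*a*(J + a))/6 = -a/6 - a*(J + a)/3)
(T((3 - 4*5) + 2) + F(5, -2))**2 = (2/3 - 1/6*5*(1 + 2*(-2) + 2*5))**2 = (2/3 - 1/6*5*(1 - 4 + 10))**2 = (2/3 - 1/6*5*7)**2 = (2/3 - 35/6)**2 = (-31/6)**2 = 961/36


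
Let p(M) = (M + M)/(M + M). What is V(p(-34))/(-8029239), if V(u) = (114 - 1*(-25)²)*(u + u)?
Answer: 1022/8029239 ≈ 0.00012728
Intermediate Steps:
p(M) = 1 (p(M) = (2*M)/((2*M)) = (2*M)*(1/(2*M)) = 1)
V(u) = -1022*u (V(u) = (114 - 1*625)*(2*u) = (114 - 625)*(2*u) = -1022*u)
V(p(-34))/(-8029239) = -1022*1/(-8029239) = -1022*(-1/8029239) = 1022/8029239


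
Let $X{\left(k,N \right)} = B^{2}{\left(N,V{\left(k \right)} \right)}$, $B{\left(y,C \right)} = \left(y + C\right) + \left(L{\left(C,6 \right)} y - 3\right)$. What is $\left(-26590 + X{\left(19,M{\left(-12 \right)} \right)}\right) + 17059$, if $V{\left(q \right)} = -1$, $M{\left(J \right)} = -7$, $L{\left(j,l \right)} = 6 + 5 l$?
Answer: $59638$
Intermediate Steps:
$B{\left(y,C \right)} = -3 + C + 37 y$ ($B{\left(y,C \right)} = \left(y + C\right) + \left(\left(6 + 5 \cdot 6\right) y - 3\right) = \left(C + y\right) + \left(\left(6 + 30\right) y - 3\right) = \left(C + y\right) + \left(36 y - 3\right) = \left(C + y\right) + \left(-3 + 36 y\right) = -3 + C + 37 y$)
$X{\left(k,N \right)} = \left(-4 + 37 N\right)^{2}$ ($X{\left(k,N \right)} = \left(-3 - 1 + 37 N\right)^{2} = \left(-4 + 37 N\right)^{2}$)
$\left(-26590 + X{\left(19,M{\left(-12 \right)} \right)}\right) + 17059 = \left(-26590 + \left(-4 + 37 \left(-7\right)\right)^{2}\right) + 17059 = \left(-26590 + \left(-4 - 259\right)^{2}\right) + 17059 = \left(-26590 + \left(-263\right)^{2}\right) + 17059 = \left(-26590 + 69169\right) + 17059 = 42579 + 17059 = 59638$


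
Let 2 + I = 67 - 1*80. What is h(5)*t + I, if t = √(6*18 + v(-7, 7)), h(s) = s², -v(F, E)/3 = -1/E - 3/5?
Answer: -15 + 5*√135030/7 ≈ 247.47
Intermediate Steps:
v(F, E) = 9/5 + 3/E (v(F, E) = -3*(-1/E - 3/5) = -3*(-1/E - 3*⅕) = -3*(-1/E - ⅗) = -3*(-⅗ - 1/E) = 9/5 + 3/E)
t = √135030/35 (t = √(6*18 + (9/5 + 3/7)) = √(108 + (9/5 + 3*(⅐))) = √(108 + (9/5 + 3/7)) = √(108 + 78/35) = √(3858/35) = √135030/35 ≈ 10.499)
I = -15 (I = -2 + (67 - 1*80) = -2 + (67 - 80) = -2 - 13 = -15)
h(5)*t + I = 5²*(√135030/35) - 15 = 25*(√135030/35) - 15 = 5*√135030/7 - 15 = -15 + 5*√135030/7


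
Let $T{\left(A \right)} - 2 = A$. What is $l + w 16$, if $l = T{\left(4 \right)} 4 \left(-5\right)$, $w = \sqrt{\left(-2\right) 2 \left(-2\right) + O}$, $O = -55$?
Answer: $-120 + 16 i \sqrt{47} \approx -120.0 + 109.69 i$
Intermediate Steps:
$T{\left(A \right)} = 2 + A$
$w = i \sqrt{47}$ ($w = \sqrt{\left(-2\right) 2 \left(-2\right) - 55} = \sqrt{\left(-4\right) \left(-2\right) - 55} = \sqrt{8 - 55} = \sqrt{-47} = i \sqrt{47} \approx 6.8557 i$)
$l = -120$ ($l = \left(2 + 4\right) 4 \left(-5\right) = 6 \cdot 4 \left(-5\right) = 24 \left(-5\right) = -120$)
$l + w 16 = -120 + i \sqrt{47} \cdot 16 = -120 + 16 i \sqrt{47}$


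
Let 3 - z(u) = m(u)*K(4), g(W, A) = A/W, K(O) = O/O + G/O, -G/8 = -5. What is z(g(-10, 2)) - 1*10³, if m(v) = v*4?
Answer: -4941/5 ≈ -988.20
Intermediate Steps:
G = 40 (G = -8*(-5) = 40)
K(O) = 1 + 40/O (K(O) = O/O + 40/O = 1 + 40/O)
m(v) = 4*v
z(u) = 3 - 44*u (z(u) = 3 - 4*u*(40 + 4)/4 = 3 - 4*u*(¼)*44 = 3 - 4*u*11 = 3 - 44*u)
z(g(-10, 2)) - 1*10³ = (3 - 88/(-10)) - 1*10³ = (3 - 88*(-1)/10) - 1*1000 = (3 - 44*(-⅕)) - 1000 = (3 + 44/5) - 1000 = 59/5 - 1000 = -4941/5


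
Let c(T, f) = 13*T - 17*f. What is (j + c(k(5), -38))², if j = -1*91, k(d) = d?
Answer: 384400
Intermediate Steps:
j = -91
c(T, f) = -17*f + 13*T
(j + c(k(5), -38))² = (-91 + (-17*(-38) + 13*5))² = (-91 + (646 + 65))² = (-91 + 711)² = 620² = 384400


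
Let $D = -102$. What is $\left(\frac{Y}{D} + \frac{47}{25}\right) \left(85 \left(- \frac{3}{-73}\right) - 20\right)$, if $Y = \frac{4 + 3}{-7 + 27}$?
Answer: $- \frac{4612981}{148920} \approx -30.976$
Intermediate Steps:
$Y = \frac{7}{20} \approx 0.35$
$\left(\frac{Y}{D} + \frac{47}{25}\right) \left(85 \left(- \frac{3}{-73}\right) - 20\right) = \left(\frac{7}{20 \left(-102\right)} + \frac{47}{25}\right) \left(85 \left(- \frac{3}{-73}\right) - 20\right) = \left(\frac{7}{20} \left(- \frac{1}{102}\right) + 47 \cdot \frac{1}{25}\right) \left(85 \left(\left(-3\right) \left(- \frac{1}{73}\right)\right) - 20\right) = \left(- \frac{7}{2040} + \frac{47}{25}\right) \left(85 \cdot \frac{3}{73} - 20\right) = \frac{19141 \left(\frac{255}{73} - 20\right)}{10200} = \frac{19141}{10200} \left(- \frac{1205}{73}\right) = - \frac{4612981}{148920}$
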